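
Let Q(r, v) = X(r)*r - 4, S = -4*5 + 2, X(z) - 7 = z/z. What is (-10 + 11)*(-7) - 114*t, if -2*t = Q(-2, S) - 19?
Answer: -2230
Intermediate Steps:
X(z) = 8 (X(z) = 7 + z/z = 7 + 1 = 8)
S = -18 (S = -20 + 2 = -18)
Q(r, v) = -4 + 8*r (Q(r, v) = 8*r - 4 = -4 + 8*r)
t = 39/2 (t = -((-4 + 8*(-2)) - 19)/2 = -((-4 - 16) - 19)/2 = -(-20 - 19)/2 = -½*(-39) = 39/2 ≈ 19.500)
(-10 + 11)*(-7) - 114*t = (-10 + 11)*(-7) - 114*39/2 = 1*(-7) - 2223 = -7 - 2223 = -2230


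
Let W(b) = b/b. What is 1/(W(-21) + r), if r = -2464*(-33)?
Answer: 1/81313 ≈ 1.2298e-5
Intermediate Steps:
W(b) = 1
r = 81312
1/(W(-21) + r) = 1/(1 + 81312) = 1/81313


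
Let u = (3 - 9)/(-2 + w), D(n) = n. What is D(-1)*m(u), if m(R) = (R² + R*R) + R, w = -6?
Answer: -15/8 ≈ -1.8750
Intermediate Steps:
u = ¾ (u = (3 - 9)/(-2 - 6) = -6/(-8) = -6*(-⅛) = ¾ ≈ 0.75000)
m(R) = R + 2*R² (m(R) = (R² + R²) + R = 2*R² + R = R + 2*R²)
D(-1)*m(u) = -3*(1 + 2*(¾))/4 = -3*(1 + 3/2)/4 = -3*5/(4*2) = -1*15/8 = -15/8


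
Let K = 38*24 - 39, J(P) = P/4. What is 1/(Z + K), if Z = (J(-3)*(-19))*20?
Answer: 1/1158 ≈ 0.00086356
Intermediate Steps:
J(P) = P/4 (J(P) = P*(¼) = P/4)
K = 873 (K = 912 - 39 = 873)
Z = 285 (Z = (((¼)*(-3))*(-19))*20 = -¾*(-19)*20 = (57/4)*20 = 285)
1/(Z + K) = 1/(285 + 873) = 1/1158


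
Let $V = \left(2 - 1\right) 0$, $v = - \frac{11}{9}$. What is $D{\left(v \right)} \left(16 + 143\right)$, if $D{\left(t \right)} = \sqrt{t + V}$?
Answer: $53 i \sqrt{11} \approx 175.78 i$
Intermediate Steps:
$v = - \frac{11}{9}$ ($v = \left(-11\right) \frac{1}{9} = - \frac{11}{9} \approx -1.2222$)
$V = 0$ ($V = 1 \cdot 0 = 0$)
$D{\left(t \right)} = \sqrt{t}$ ($D{\left(t \right)} = \sqrt{t + 0} = \sqrt{t}$)
$D{\left(v \right)} \left(16 + 143\right) = \sqrt{- \frac{11}{9}} \left(16 + 143\right) = \frac{i \sqrt{11}}{3} \cdot 159 = 53 i \sqrt{11}$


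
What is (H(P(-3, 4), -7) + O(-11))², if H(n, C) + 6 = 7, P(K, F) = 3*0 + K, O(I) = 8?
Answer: 81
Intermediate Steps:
P(K, F) = K (P(K, F) = 0 + K = K)
H(n, C) = 1 (H(n, C) = -6 + 7 = 1)
(H(P(-3, 4), -7) + O(-11))² = (1 + 8)² = 9² = 81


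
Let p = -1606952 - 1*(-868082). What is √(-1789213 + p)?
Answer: 19*I*√7003 ≈ 1590.0*I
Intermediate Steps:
p = -738870 (p = -1606952 + 868082 = -738870)
√(-1789213 + p) = √(-1789213 - 738870) = √(-2528083) = 19*I*√7003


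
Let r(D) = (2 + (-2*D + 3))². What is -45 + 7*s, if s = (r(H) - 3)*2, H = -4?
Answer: 2279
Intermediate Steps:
r(D) = (5 - 2*D)² (r(D) = (2 + (3 - 2*D))² = (5 - 2*D)²)
s = 332 (s = ((-5 + 2*(-4))² - 3)*2 = ((-5 - 8)² - 3)*2 = ((-13)² - 3)*2 = (169 - 3)*2 = 166*2 = 332)
-45 + 7*s = -45 + 7*332 = -45 + 2324 = 2279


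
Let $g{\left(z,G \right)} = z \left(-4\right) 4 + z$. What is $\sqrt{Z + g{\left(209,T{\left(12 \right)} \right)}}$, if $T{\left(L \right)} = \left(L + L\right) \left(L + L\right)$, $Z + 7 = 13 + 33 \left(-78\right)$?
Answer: $i \sqrt{5703} \approx 75.518 i$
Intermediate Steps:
$Z = -2568$ ($Z = -7 + \left(13 + 33 \left(-78\right)\right) = -7 + \left(13 - 2574\right) = -7 - 2561 = -2568$)
$T{\left(L \right)} = 4 L^{2}$ ($T{\left(L \right)} = 2 L 2 L = 4 L^{2}$)
$g{\left(z,G \right)} = - 15 z$ ($g{\left(z,G \right)} = - 4 z 4 + z = - 16 z + z = - 15 z$)
$\sqrt{Z + g{\left(209,T{\left(12 \right)} \right)}} = \sqrt{-2568 - 3135} = \sqrt{-5703} = i \sqrt{5703}$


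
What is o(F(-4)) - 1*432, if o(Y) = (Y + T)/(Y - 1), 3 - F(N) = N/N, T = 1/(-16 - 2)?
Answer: -7741/18 ≈ -430.06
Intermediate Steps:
T = -1/18 (T = 1/(-18) = -1/18 ≈ -0.055556)
F(N) = 2 (F(N) = 3 - N/N = 3 - 1*1 = 3 - 1 = 2)
o(Y) = (-1/18 + Y)/(-1 + Y) (o(Y) = (Y - 1/18)/(Y - 1) = (-1/18 + Y)/(-1 + Y))
o(F(-4)) - 1*432 = (-1/18 + 2)/(-1 + 2) - 1*432 = (35/18)/1 - 432 = 1*(35/18) - 432 = 35/18 - 432 = -7741/18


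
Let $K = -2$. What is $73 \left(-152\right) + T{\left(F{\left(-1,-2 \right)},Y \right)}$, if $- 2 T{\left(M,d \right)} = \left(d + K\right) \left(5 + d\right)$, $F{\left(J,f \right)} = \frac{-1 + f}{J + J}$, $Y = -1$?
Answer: $-11090$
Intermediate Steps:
$F{\left(J,f \right)} = \frac{-1 + f}{2 J}$
$T{\left(M,d \right)} = - \frac{\left(-2 + d\right) \left(5 + d\right)}{2}$ ($T{\left(M,d \right)} = - \frac{\left(d - 2\right) \left(5 + d\right)}{2} = - \frac{\left(-2 + d\right) \left(5 + d\right)}{2}$)
$73 \left(-152\right) + T{\left(F{\left(-1,-2 \right)},Y \right)} = 73 \left(-152\right) - \left(- \frac{13}{2} + \frac{1}{2}\right) = -11096 + \left(5 + \frac{3}{2} - \frac{1}{2}\right) = -11096 + 6 = -11090$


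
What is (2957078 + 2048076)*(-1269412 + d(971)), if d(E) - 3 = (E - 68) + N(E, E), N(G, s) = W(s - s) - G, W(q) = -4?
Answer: -6353947905074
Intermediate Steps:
N(G, s) = -4 - G
d(E) = -69 (d(E) = 3 + ((E - 68) + (-4 - E)) = 3 + ((-68 + E) + (-4 - E)) = 3 - 72 = -69)
(2957078 + 2048076)*(-1269412 + d(971)) = (2957078 + 2048076)*(-1269412 - 69) = 5005154*(-1269481) = -6353947905074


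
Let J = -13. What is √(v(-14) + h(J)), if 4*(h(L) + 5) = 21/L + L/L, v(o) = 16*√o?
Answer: √(-871 + 2704*I*√14)/13 ≈ 5.2409 + 5.7115*I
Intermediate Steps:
h(L) = -19/4 + 21/(4*L) (h(L) = -5 + (21/L + L/L)/4 = -5 + (21/L + 1)/4 = -5 + (1 + 21/L)/4 = -5 + (¼ + 21/(4*L)) = -19/4 + 21/(4*L))
√(v(-14) + h(J)) = √(16*√(-14) + (¼)*(21 - 19*(-13))/(-13)) = √(16*(I*√14) + (¼)*(-1/13)*(21 + 247)) = √(16*I*√14 + (¼)*(-1/13)*268) = √(16*I*√14 - 67/13) = √(-67/13 + 16*I*√14)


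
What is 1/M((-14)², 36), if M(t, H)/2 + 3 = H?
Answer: 1/66 ≈ 0.015152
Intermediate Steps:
M(t, H) = -6 + 2*H
1/M((-14)², 36) = 1/(-6 + 2*36) = 1/(-6 + 72) = 1/66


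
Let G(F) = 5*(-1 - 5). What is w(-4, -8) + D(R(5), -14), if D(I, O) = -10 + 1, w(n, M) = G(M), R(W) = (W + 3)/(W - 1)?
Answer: -39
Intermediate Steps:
G(F) = -30 (G(F) = 5*(-6) = -30)
R(W) = (3 + W)/(-1 + W)
w(n, M) = -30
D(I, O) = -9
w(-4, -8) + D(R(5), -14) = -30 - 9 = -39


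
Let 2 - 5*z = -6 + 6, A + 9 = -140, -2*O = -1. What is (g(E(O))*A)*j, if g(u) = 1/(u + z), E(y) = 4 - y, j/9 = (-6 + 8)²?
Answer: -17880/13 ≈ -1375.4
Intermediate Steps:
O = ½ (O = -½*(-1) = ½ ≈ 0.50000)
A = -149 (A = -9 - 140 = -149)
z = ⅖ (z = ⅖ - (-6 + 6)/5 = ⅖ - ⅕*0 = ⅖ + 0 = ⅖ ≈ 0.40000)
j = 36 (j = 9*(-6 + 8)² = 9*2² = 9*4 = 36)
g(u) = 1/(⅖ + u) (g(u) = 1/(u + ⅖) = 1/(⅖ + u))
(g(E(O))*A)*j = ((5/(2 + 5*(4 - 1*½)))*(-149))*36 = ((5/(2 + 5*(4 - ½)))*(-149))*36 = ((5/(2 + 5*(7/2)))*(-149))*36 = ((5/(2 + 35/2))*(-149))*36 = ((5/(39/2))*(-149))*36 = ((5*(2/39))*(-149))*36 = ((10/39)*(-149))*36 = -1490/39*36 = -17880/13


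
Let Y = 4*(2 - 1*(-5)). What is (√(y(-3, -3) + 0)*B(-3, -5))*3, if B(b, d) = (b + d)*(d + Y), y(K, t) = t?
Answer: -552*I*√3 ≈ -956.09*I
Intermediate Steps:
Y = 28 (Y = 4*(2 + 5) = 4*7 = 28)
B(b, d) = (28 + d)*(b + d) (B(b, d) = (b + d)*(d + 28) = (b + d)*(28 + d) = (28 + d)*(b + d))
(√(y(-3, -3) + 0)*B(-3, -5))*3 = (√(-3 + 0)*((-5)² + 28*(-3) + 28*(-5) - 3*(-5)))*3 = (√(-3)*(25 - 84 - 140 + 15))*3 = ((I*√3)*(-184))*3 = -184*I*√3*3 = -552*I*√3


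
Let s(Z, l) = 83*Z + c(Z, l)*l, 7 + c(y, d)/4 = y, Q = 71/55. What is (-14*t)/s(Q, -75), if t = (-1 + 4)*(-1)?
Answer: 330/14299 ≈ 0.023079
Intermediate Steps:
Q = 71/55 (Q = 71*(1/55) = 71/55 ≈ 1.2909)
c(y, d) = -28 + 4*y
t = -3 (t = 3*(-1) = -3)
s(Z, l) = 83*Z + l*(-28 + 4*Z) (s(Z, l) = 83*Z + (-28 + 4*Z)*l = 83*Z + l*(-28 + 4*Z))
(-14*t)/s(Q, -75) = (-14*(-3))/(83*(71/55) + 4*(-75)*(-7 + 71/55)) = 42/(5893/55 + 4*(-75)*(-314/55)) = 42/(5893/55 + 18840/11) = 42/(100093/55) = 42*(55/100093) = 330/14299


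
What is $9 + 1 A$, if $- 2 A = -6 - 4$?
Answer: $14$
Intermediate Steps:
$A = 5$ ($A = - \frac{-6 - 4}{2} = \left(- \frac{1}{2}\right) \left(-10\right) = 5$)
$9 + 1 A = 9 + 1 \cdot 5 = 9 + 5 = 14$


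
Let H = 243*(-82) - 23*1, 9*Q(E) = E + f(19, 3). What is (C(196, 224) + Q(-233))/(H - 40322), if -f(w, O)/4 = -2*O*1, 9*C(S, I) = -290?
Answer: 499/542439 ≈ 0.00091992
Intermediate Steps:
C(S, I) = -290/9 (C(S, I) = (⅑)*(-290) = -290/9)
f(w, O) = 8*O (f(w, O) = -4*(-2*O) = -(-8)*O = 8*O)
Q(E) = 8/3 + E/9 (Q(E) = (E + 8*3)/9 = (E + 24)/9 = (24 + E)/9 = 8/3 + E/9)
H = -19949 (H = -19926 - 23 = -19949)
(C(196, 224) + Q(-233))/(H - 40322) = (-290/9 + (8/3 + (⅑)*(-233)))/(-19949 - 40322) = (-290/9 + (8/3 - 233/9))/(-60271) = (-290/9 - 209/9)*(-1/60271) = -499/9*(-1/60271) = 499/542439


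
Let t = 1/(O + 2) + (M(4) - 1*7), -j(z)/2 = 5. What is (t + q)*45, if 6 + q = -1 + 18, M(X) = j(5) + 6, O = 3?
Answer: 9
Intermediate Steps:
j(z) = -10 (j(z) = -2*5 = -10)
M(X) = -4 (M(X) = -10 + 6 = -4)
t = -54/5 (t = 1/(3 + 2) + (-4 - 1*7) = 1/5 + (-4 - 7) = 1/5 - 11 = -54/5 ≈ -10.800)
q = 11 (q = -6 + (-1 + 18) = -6 + 17 = 11)
(t + q)*45 = (-54/5 + 11)*45 = (1/5)*45 = 9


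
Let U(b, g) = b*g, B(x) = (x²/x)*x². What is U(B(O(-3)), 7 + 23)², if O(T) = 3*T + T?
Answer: 2687385600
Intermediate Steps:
O(T) = 4*T
B(x) = x³ (B(x) = x*x² = x³)
U(B(O(-3)), 7 + 23)² = ((4*(-3))³*(7 + 23))² = ((-12)³*30)² = (-1728*30)² = (-51840)² = 2687385600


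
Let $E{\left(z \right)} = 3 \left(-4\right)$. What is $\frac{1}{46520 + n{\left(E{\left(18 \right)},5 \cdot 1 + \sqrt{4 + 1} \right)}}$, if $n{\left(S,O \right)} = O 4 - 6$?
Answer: $\frac{23267}{1082706538} - \frac{\sqrt{5}}{541353269} \approx 2.1486 \cdot 10^{-5}$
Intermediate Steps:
$E{\left(z \right)} = -12$
$n{\left(S,O \right)} = -6 + 4 O$ ($n{\left(S,O \right)} = 4 O - 6 = -6 + 4 O$)
$\frac{1}{46520 + n{\left(E{\left(18 \right)},5 \cdot 1 + \sqrt{4 + 1} \right)}} = \frac{1}{46520 - \left(6 - 4 \left(5 \cdot 1 + \sqrt{4 + 1}\right)\right)} = \frac{1}{46520 - \left(6 - 4 \left(5 + \sqrt{5}\right)\right)} = \frac{1}{46520 + \left(-6 + \left(20 + 4 \sqrt{5}\right)\right)} = \frac{1}{46520 + \left(14 + 4 \sqrt{5}\right)} = \frac{1}{46534 + 4 \sqrt{5}}$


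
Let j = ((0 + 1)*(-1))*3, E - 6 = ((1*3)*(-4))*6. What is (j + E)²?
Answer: 4761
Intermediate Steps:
E = -66 (E = 6 + ((1*3)*(-4))*6 = 6 + (3*(-4))*6 = 6 - 12*6 = 6 - 72 = -66)
j = -3 (j = (1*(-1))*3 = -1*3 = -3)
(j + E)² = (-3 - 66)² = (-69)² = 4761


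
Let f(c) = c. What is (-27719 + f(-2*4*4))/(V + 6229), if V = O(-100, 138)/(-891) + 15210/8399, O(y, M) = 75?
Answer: -69224952753/15542566582 ≈ -4.4539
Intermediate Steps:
V = 4307395/2494503 (V = 75/(-891) + 15210/8399 = 75*(-1/891) + 15210*(1/8399) = -25/297 + 15210/8399 = 4307395/2494503 ≈ 1.7268)
(-27719 + f(-2*4*4))/(V + 6229) = (-27719 - 2*4*4)/(4307395/2494503 + 6229) = (-27719 - 8*4)/(15542566582/2494503) = (-27719 - 32)*(2494503/15542566582) = -27751*2494503/15542566582 = -69224952753/15542566582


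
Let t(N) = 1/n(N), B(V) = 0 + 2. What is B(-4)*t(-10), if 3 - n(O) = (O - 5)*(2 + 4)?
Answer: 2/93 ≈ 0.021505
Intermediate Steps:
n(O) = 33 - 6*O (n(O) = 3 - (O - 5)*(2 + 4) = 3 - (-5 + O)*6 = 3 - (-30 + 6*O) = 3 + (30 - 6*O) = 33 - 6*O)
B(V) = 2
t(N) = 1/(33 - 6*N)
B(-4)*t(-10) = 2*(-1/(-33 + 6*(-10))) = 2*(-1/(-33 - 60)) = 2*(-1/(-93)) = 2*(-1*(-1/93)) = 2*(1/93) = 2/93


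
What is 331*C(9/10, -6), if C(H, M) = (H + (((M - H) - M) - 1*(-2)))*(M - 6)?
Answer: -7944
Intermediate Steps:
C(H, M) = -12 + 2*M (C(H, M) = (H + (-H + 2))*(-6 + M) = (H + (2 - H))*(-6 + M) = 2*(-6 + M) = -12 + 2*M)
331*C(9/10, -6) = 331*(-12 + 2*(-6)) = 331*(-12 - 12) = 331*(-24) = -7944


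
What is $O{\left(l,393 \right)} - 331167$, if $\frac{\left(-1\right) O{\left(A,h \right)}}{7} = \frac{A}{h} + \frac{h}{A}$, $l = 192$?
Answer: $- \frac{2776652927}{8384} \approx -3.3118 \cdot 10^{5}$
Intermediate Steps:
$O{\left(A,h \right)} = - \frac{7 A}{h} - \frac{7 h}{A}$ ($O{\left(A,h \right)} = - 7 \left(\frac{A}{h} + \frac{h}{A}\right) = - \frac{7 A}{h} - \frac{7 h}{A}$)
$O{\left(l,393 \right)} - 331167 = \left(\left(-7\right) 192 \cdot \frac{1}{393} - \frac{2751}{192}\right) - 331167 = \left(\left(-7\right) 192 \cdot \frac{1}{393} - 2751 \cdot \frac{1}{192}\right) - 331167 = \left(- \frac{448}{131} - \frac{917}{64}\right) - 331167 = - \frac{148799}{8384} - 331167 = - \frac{2776652927}{8384}$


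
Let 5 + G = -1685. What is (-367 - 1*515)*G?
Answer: 1490580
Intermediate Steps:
G = -1690 (G = -5 - 1685 = -1690)
(-367 - 1*515)*G = (-367 - 1*515)*(-1690) = (-367 - 515)*(-1690) = -882*(-1690) = 1490580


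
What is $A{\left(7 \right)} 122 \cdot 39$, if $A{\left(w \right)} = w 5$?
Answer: $166530$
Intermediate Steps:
$A{\left(w \right)} = 5 w$
$A{\left(7 \right)} 122 \cdot 39 = 5 \cdot 7 \cdot 122 \cdot 39 = 35 \cdot 122 \cdot 39 = 4270 \cdot 39 = 166530$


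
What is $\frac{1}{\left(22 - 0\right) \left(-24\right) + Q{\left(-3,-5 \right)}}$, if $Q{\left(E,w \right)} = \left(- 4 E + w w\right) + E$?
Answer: $- \frac{1}{494} \approx -0.0020243$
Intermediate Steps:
$Q{\left(E,w \right)} = w^{2} - 3 E$ ($Q{\left(E,w \right)} = \left(- 4 E + w^{2}\right) + E = \left(w^{2} - 4 E\right) + E = w^{2} - 3 E$)
$\frac{1}{\left(22 - 0\right) \left(-24\right) + Q{\left(-3,-5 \right)}} = \frac{1}{\left(22 - 0\right) \left(-24\right) - \left(-9 - \left(-5\right)^{2}\right)} = \frac{1}{\left(22 + 0\right) \left(-24\right) + \left(25 + 9\right)} = \frac{1}{22 \left(-24\right) + 34} = \frac{1}{-528 + 34} = \frac{1}{-494} = - \frac{1}{494}$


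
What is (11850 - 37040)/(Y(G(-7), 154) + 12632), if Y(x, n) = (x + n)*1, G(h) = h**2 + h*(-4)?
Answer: -25190/12863 ≈ -1.9583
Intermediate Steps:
G(h) = h**2 - 4*h
Y(x, n) = n + x (Y(x, n) = (n + x)*1 = n + x)
(11850 - 37040)/(Y(G(-7), 154) + 12632) = (11850 - 37040)/((154 - 7*(-4 - 7)) + 12632) = -25190/((154 - 7*(-11)) + 12632) = -25190/((154 + 77) + 12632) = -25190/(231 + 12632) = -25190/12863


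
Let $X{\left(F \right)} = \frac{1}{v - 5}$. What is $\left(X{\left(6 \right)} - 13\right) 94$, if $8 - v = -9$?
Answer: $- \frac{7285}{6} \approx -1214.2$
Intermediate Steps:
$v = 17$ ($v = 8 - -9 = 8 + 9 = 17$)
$X{\left(F \right)} = \frac{1}{12}$ ($X{\left(F \right)} = \frac{1}{17 - 5} = \frac{1}{12}$)
$\left(X{\left(6 \right)} - 13\right) 94 = \left(\frac{1}{12} - 13\right) 94 = \left(- \frac{155}{12}\right) 94 = - \frac{7285}{6}$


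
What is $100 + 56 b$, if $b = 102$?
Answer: $5812$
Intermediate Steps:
$100 + 56 b = 100 + 56 \cdot 102 = 100 + 5712 = 5812$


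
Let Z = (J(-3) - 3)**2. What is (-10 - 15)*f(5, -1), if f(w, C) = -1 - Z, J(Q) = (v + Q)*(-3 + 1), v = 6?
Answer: 2050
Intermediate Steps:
J(Q) = -12 - 2*Q (J(Q) = (6 + Q)*(-3 + 1) = (6 + Q)*(-2) = -12 - 2*Q)
Z = 81 (Z = ((-12 - 2*(-3)) - 3)**2 = ((-12 + 6) - 3)**2 = (-6 - 3)**2 = (-9)**2 = 81)
f(w, C) = -82 (f(w, C) = -1 - 1*81 = -1 - 81 = -82)
(-10 - 15)*f(5, -1) = (-10 - 15)*(-82) = -25*(-82) = 2050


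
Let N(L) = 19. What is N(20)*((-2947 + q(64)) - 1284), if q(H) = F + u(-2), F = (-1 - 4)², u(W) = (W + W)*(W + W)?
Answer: -79610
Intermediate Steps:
u(W) = 4*W² (u(W) = (2*W)*(2*W) = 4*W²)
F = 25 (F = (-5)² = 25)
q(H) = 41 (q(H) = 25 + 4*(-2)² = 25 + 4*4 = 25 + 16 = 41)
N(20)*((-2947 + q(64)) - 1284) = 19*((-2947 + 41) - 1284) = 19*(-2906 - 1284) = 19*(-4190) = -79610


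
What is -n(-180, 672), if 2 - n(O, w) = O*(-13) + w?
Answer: 3010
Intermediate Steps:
n(O, w) = 2 - w + 13*O (n(O, w) = 2 - (O*(-13) + w) = 2 - (-13*O + w) = 2 - (w - 13*O) = 2 + (-w + 13*O) = 2 - w + 13*O)
-n(-180, 672) = -(2 - 1*672 + 13*(-180)) = -(2 - 672 - 2340) = -1*(-3010) = 3010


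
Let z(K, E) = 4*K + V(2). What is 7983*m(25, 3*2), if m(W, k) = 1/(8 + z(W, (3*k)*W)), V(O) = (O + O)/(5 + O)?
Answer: 55881/760 ≈ 73.528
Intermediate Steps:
V(O) = 2*O/(5 + O) (V(O) = (2*O)/(5 + O) = 2*O/(5 + O))
z(K, E) = 4/7 + 4*K (z(K, E) = 4*K + 2*2/(5 + 2) = 4*K + 2*2/7 = 4*K + 2*2*(⅐) = 4*K + 4/7 = 4/7 + 4*K)
m(W, k) = 1/(60/7 + 4*W) (m(W, k) = 1/(8 + (4/7 + 4*W)) = 1/(60/7 + 4*W))
7983*m(25, 3*2) = 7983*(7/(4*(15 + 7*25))) = 7983*(7/(4*(15 + 175))) = 7983*((7/4)/190) = 7983*((7/4)*(1/190)) = 7983*(7/760) = 55881/760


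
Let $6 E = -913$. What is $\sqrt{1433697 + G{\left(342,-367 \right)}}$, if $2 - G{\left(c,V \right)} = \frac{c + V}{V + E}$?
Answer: $\frac{\sqrt{556460140481}}{623} \approx 1197.4$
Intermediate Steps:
$E = - \frac{913}{6}$ ($E = \frac{1}{6} \left(-913\right) = - \frac{913}{6} \approx -152.17$)
$G{\left(c,V \right)} = 2 - \frac{V + c}{- \frac{913}{6} + V}$ ($G{\left(c,V \right)} = 2 - \frac{c + V}{V - \frac{913}{6}} = 2 - \frac{V + c}{- \frac{913}{6} + V}$)
$\sqrt{1433697 + G{\left(342,-367 \right)}} = \sqrt{1433697 + \frac{2 \left(-913 - 1026 + 3 \left(-367\right)\right)}{-913 + 6 \left(-367\right)}} = \sqrt{1433697 + \frac{2 \left(-913 - 1026 - 1101\right)}{-913 - 2202}} = \sqrt{1433697 + 2 \frac{1}{-3115} \left(-3040\right)} = \sqrt{1433697 + 2 \left(- \frac{1}{3115}\right) \left(-3040\right)} = \sqrt{1433697 + \frac{1216}{623}} = \sqrt{\frac{893194447}{623}} = \frac{\sqrt{556460140481}}{623}$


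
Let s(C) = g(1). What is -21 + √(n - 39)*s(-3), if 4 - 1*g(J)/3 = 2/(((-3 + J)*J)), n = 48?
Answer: 24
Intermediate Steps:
g(J) = 12 - 6/(J*(-3 + J)) (g(J) = 12 - 6/((-3 + J)*J) = 12 - 6/(J*(-3 + J)))
s(C) = 15 (s(C) = 6*(-1 - 6*1 + 2*1²)/(1*(-3 + 1)) = 6*1*(-1 - 6 + 2*1)/(-2) = 6*1*(-½)*(-1 - 6 + 2) = 6*1*(-½)*(-5) = 15)
-21 + √(n - 39)*s(-3) = -21 + √(48 - 39)*15 = -21 + √9*15 = -21 + 3*15 = -21 + 45 = 24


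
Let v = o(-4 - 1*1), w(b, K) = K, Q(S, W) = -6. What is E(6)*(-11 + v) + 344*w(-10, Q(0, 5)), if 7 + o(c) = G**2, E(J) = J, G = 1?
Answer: -2166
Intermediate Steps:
o(c) = -6 (o(c) = -7 + 1**2 = -7 + 1 = -6)
v = -6
E(6)*(-11 + v) + 344*w(-10, Q(0, 5)) = 6*(-11 - 6) + 344*(-6) = 6*(-17) - 2064 = -102 - 2064 = -2166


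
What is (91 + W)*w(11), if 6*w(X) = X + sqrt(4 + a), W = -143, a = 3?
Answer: -286/3 - 26*sqrt(7)/3 ≈ -118.26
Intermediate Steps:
w(X) = X/6 + sqrt(7)/6 (w(X) = (X + sqrt(4 + 3))/6 = (X + sqrt(7))/6 = X/6 + sqrt(7)/6)
(91 + W)*w(11) = (91 - 143)*((1/6)*11 + sqrt(7)/6) = -52*(11/6 + sqrt(7)/6) = -286/3 - 26*sqrt(7)/3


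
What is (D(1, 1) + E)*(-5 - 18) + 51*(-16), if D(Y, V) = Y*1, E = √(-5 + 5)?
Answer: -839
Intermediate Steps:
E = 0 (E = √0 = 0)
D(Y, V) = Y
(D(1, 1) + E)*(-5 - 18) + 51*(-16) = (1 + 0)*(-5 - 18) + 51*(-16) = 1*(-23) - 816 = -23 - 816 = -839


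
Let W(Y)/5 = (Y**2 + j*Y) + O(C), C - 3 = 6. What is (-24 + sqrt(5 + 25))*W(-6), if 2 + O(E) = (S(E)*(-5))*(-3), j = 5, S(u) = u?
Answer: -16680 + 695*sqrt(30) ≈ -12873.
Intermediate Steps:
C = 9 (C = 3 + 6 = 9)
O(E) = -2 + 15*E (O(E) = -2 + (E*(-5))*(-3) = -2 - 5*E*(-3) = -2 + 15*E)
W(Y) = 665 + 5*Y**2 + 25*Y (W(Y) = 5*((Y**2 + 5*Y) + (-2 + 15*9)) = 5*((Y**2 + 5*Y) + (-2 + 135)) = 5*((Y**2 + 5*Y) + 133) = 5*(133 + Y**2 + 5*Y) = 665 + 5*Y**2 + 25*Y)
(-24 + sqrt(5 + 25))*W(-6) = (-24 + sqrt(5 + 25))*(665 + 5*(-6)**2 + 25*(-6)) = (-24 + sqrt(30))*(665 + 5*36 - 150) = (-24 + sqrt(30))*(665 + 180 - 150) = (-24 + sqrt(30))*695 = -16680 + 695*sqrt(30)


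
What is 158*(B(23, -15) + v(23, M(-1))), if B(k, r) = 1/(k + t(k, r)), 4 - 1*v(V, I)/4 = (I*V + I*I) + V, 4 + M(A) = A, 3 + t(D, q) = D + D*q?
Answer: 6775593/151 ≈ 44872.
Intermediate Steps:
t(D, q) = -3 + D + D*q (t(D, q) = -3 + (D + D*q) = -3 + D + D*q)
M(A) = -4 + A
v(V, I) = 16 - 4*V - 4*I**2 - 4*I*V (v(V, I) = 16 - 4*((I*V + I*I) + V) = 16 - 4*((I*V + I**2) + V) = 16 - 4*((I**2 + I*V) + V) = 16 - 4*(V + I**2 + I*V) = 16 + (-4*V - 4*I**2 - 4*I*V) = 16 - 4*V - 4*I**2 - 4*I*V)
B(k, r) = 1/(-3 + 2*k + k*r) (B(k, r) = 1/(k + (-3 + k + k*r)) = 1/(-3 + 2*k + k*r))
158*(B(23, -15) + v(23, M(-1))) = 158*(1/(-3 + 2*23 + 23*(-15)) + (16 - 4*23 - 4*(-4 - 1)**2 - 4*(-4 - 1)*23)) = 158*(1/(-3 + 46 - 345) + (16 - 92 - 4*(-5)**2 - 4*(-5)*23)) = 158*(1/(-302) + (16 - 92 - 4*25 + 460)) = 158*(-1/302 + (16 - 92 - 100 + 460)) = 158*(-1/302 + 284) = 158*(85767/302) = 6775593/151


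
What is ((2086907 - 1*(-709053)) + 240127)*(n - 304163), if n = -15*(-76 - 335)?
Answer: -904747853826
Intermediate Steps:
n = 6165 (n = -15*(-411) = 6165)
((2086907 - 1*(-709053)) + 240127)*(n - 304163) = ((2086907 - 1*(-709053)) + 240127)*(6165 - 304163) = ((2086907 + 709053) + 240127)*(-297998) = (2795960 + 240127)*(-297998) = 3036087*(-297998) = -904747853826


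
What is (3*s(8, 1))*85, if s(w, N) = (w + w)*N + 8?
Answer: 6120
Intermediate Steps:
s(w, N) = 8 + 2*N*w (s(w, N) = (2*w)*N + 8 = 2*N*w + 8 = 8 + 2*N*w)
(3*s(8, 1))*85 = (3*(8 + 2*1*8))*85 = (3*(8 + 16))*85 = (3*24)*85 = 72*85 = 6120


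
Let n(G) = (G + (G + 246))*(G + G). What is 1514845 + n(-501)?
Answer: 2272357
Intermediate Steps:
n(G) = 2*G*(246 + 2*G) (n(G) = (G + (246 + G))*(2*G) = (246 + 2*G)*(2*G) = 2*G*(246 + 2*G))
1514845 + n(-501) = 1514845 + 4*(-501)*(123 - 501) = 1514845 + 4*(-501)*(-378) = 1514845 + 757512 = 2272357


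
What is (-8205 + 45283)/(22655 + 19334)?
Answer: 37078/41989 ≈ 0.88304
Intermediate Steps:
(-8205 + 45283)/(22655 + 19334) = 37078/41989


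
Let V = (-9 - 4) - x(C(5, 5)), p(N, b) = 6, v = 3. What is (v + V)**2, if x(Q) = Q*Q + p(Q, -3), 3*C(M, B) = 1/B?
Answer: 12967201/50625 ≈ 256.14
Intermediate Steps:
C(M, B) = 1/(3*B)
x(Q) = 6 + Q**2 (x(Q) = Q*Q + 6 = Q**2 + 6 = 6 + Q**2)
V = -4276/225 (V = (-9 - 4) - (6 + ((1/3)/5)**2) = -13 - (6 + ((1/3)*(1/5))**2) = -13 - (6 + (1/15)**2) = -13 - (6 + 1/225) = -13 - 1*1351/225 = -13 - 1351/225 = -4276/225 ≈ -19.004)
(v + V)**2 = (3 - 4276/225)**2 = (-3601/225)**2 = 12967201/50625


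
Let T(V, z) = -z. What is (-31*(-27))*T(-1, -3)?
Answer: 2511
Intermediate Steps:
(-31*(-27))*T(-1, -3) = (-31*(-27))*(-1*(-3)) = 837*3 = 2511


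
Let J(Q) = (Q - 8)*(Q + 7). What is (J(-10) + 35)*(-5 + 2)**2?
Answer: 801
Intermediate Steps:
J(Q) = (-8 + Q)*(7 + Q)
(J(-10) + 35)*(-5 + 2)**2 = ((-56 + (-10)**2 - 1*(-10)) + 35)*(-5 + 2)**2 = ((-56 + 100 + 10) + 35)*(-3)**2 = (54 + 35)*9 = 89*9 = 801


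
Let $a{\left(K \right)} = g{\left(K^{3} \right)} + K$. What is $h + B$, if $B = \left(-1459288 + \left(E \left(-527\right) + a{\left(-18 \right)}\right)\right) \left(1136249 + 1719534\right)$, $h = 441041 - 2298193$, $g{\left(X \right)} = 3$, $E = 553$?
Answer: $-4999718251874$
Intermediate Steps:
$a{\left(K \right)} = 3 + K$
$h = -1857152$
$B = -4999716394722$ ($B = \left(-1459288 + \left(553 \left(-527\right) + \left(3 - 18\right)\right)\right) \left(1136249 + 1719534\right) = \left(-1459288 - 291446\right) 2855783 = \left(-1750734\right) 2855783 = -4999716394722$)
$h + B = -1857152 - 4999716394722 = -4999718251874$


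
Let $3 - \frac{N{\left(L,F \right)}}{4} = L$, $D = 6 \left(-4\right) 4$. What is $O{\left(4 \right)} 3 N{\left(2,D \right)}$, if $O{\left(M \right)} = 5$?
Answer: $60$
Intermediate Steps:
$D = -96$ ($D = \left(-24\right) 4 = -96$)
$N{\left(L,F \right)} = 12 - 4 L$
$O{\left(4 \right)} 3 N{\left(2,D \right)} = 5 \cdot 3 \left(12 - 8\right) = 15 \left(12 - 8\right) = 15 \cdot 4 = 60$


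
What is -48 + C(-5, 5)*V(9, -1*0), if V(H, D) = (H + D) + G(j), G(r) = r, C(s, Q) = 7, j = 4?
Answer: 43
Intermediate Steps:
V(H, D) = 4 + D + H (V(H, D) = (H + D) + 4 = (D + H) + 4 = 4 + D + H)
-48 + C(-5, 5)*V(9, -1*0) = -48 + 7*(4 - 1*0 + 9) = -48 + 7*(4 + 0 + 9) = -48 + 7*13 = -48 + 91 = 43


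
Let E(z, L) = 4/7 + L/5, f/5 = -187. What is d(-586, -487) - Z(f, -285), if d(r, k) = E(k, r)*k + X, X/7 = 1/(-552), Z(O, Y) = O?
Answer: 1115403523/19320 ≈ 57733.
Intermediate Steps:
f = -935 (f = 5*(-187) = -935)
E(z, L) = 4/7 + L/5 (E(z, L) = 4*(1/7) + L*(1/5) = 4/7 + L/5)
X = -7/552 (X = 7/(-552) = 7*(-1/552) = -7/552 ≈ -0.012681)
d(r, k) = -7/552 + k*(4/7 + r/5) (d(r, k) = (4/7 + r/5)*k - 7/552 = k*(4/7 + r/5) - 7/552 = -7/552 + k*(4/7 + r/5))
d(-586, -487) - Z(f, -285) = (-7/552 + (1/35)*(-487)*(20 + 7*(-586))) - 1*(-935) = (-7/552 + (1/35)*(-487)*(20 - 4102)) + 935 = (-7/552 + (1/35)*(-487)*(-4082)) + 935 = (-7/552 + 1987934/35) + 935 = 1097339323/19320 + 935 = 1115403523/19320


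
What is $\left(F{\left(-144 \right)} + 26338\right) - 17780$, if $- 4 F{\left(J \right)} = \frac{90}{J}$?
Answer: $\frac{273861}{32} \approx 8558.2$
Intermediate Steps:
$F{\left(J \right)} = - \frac{45}{2 J}$ ($F{\left(J \right)} = - \frac{90 \frac{1}{J}}{4} = - \frac{45}{2 J}$)
$\left(F{\left(-144 \right)} + 26338\right) - 17780 = \left(- \frac{45}{2 \left(-144\right)} + 26338\right) - 17780 = \left(\left(- \frac{45}{2}\right) \left(- \frac{1}{144}\right) + 26338\right) - 17780 = \left(\frac{5}{32} + 26338\right) - 17780 = \frac{842821}{32} - 17780 = \frac{273861}{32}$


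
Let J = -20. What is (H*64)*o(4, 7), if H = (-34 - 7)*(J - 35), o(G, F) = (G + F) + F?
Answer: 2597760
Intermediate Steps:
o(G, F) = G + 2*F (o(G, F) = (F + G) + F = G + 2*F)
H = 2255 (H = (-34 - 7)*(-20 - 35) = -41*(-55) = 2255)
(H*64)*o(4, 7) = (2255*64)*(4 + 2*7) = 144320*(4 + 14) = 144320*18 = 2597760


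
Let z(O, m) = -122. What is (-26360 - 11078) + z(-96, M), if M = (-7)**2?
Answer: -37560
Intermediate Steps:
M = 49
(-26360 - 11078) + z(-96, M) = (-26360 - 11078) - 122 = -37438 - 122 = -37560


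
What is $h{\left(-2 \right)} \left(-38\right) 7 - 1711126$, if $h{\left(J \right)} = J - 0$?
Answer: $-1710594$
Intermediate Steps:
$h{\left(J \right)} = J$ ($h{\left(J \right)} = J + 0 = J$)
$h{\left(-2 \right)} \left(-38\right) 7 - 1711126 = \left(-2\right) \left(-38\right) 7 - 1711126 = 76 \cdot 7 - 1711126 = 532 - 1711126 = -1710594$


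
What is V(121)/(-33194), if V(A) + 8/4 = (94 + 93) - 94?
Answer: -13/4742 ≈ -0.0027415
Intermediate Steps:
V(A) = 91 (V(A) = -2 + ((94 + 93) - 94) = -2 + (187 - 94) = -2 + 93 = 91)
V(121)/(-33194) = 91/(-33194) = 91*(-1/33194) = -13/4742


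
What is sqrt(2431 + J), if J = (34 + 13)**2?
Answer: 4*sqrt(290) ≈ 68.118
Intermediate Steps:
J = 2209 (J = 47**2 = 2209)
sqrt(2431 + J) = sqrt(2431 + 2209) = sqrt(4640) = 4*sqrt(290)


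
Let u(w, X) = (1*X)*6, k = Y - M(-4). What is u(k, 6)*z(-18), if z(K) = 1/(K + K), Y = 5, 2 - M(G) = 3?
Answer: -1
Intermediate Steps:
M(G) = -1 (M(G) = 2 - 1*3 = 2 - 3 = -1)
k = 6 (k = 5 - 1*(-1) = 5 + 1 = 6)
z(K) = 1/(2*K)
u(w, X) = 6*X (u(w, X) = X*6 = 6*X)
u(k, 6)*z(-18) = (6*6)*((½)/(-18)) = 36*((½)*(-1/18)) = 36*(-1/36) = -1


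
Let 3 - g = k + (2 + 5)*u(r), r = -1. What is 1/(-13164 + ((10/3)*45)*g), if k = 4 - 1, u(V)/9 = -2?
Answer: 1/5736 ≈ 0.00017434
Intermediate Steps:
u(V) = -18 (u(V) = 9*(-2) = -18)
k = 3
g = 126 (g = 3 - (3 + (2 + 5)*(-18)) = 3 - (3 + 7*(-18)) = 3 - (3 - 126) = 3 - 1*(-123) = 3 + 123 = 126)
1/(-13164 + ((10/3)*45)*g) = 1/(-13164 + ((10/3)*45)*126) = 1/(-13164 + 150*126) = 1/(-13164 + 18900) = 1/5736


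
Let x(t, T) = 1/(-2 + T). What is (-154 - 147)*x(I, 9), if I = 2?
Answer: -43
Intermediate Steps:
(-154 - 147)*x(I, 9) = (-154 - 147)/(-2 + 9) = -301/7 = -301*1/7 = -43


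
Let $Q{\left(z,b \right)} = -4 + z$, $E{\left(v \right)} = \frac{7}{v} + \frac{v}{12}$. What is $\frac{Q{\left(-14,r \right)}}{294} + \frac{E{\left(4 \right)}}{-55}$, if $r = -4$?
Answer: $- \frac{641}{6468} \approx -0.099103$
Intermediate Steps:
$E{\left(v \right)} = \frac{7}{v} + \frac{v}{12}$ ($E{\left(v \right)} = \frac{7}{v} + v \frac{1}{12} = \frac{7}{v} + \frac{v}{12}$)
$\frac{Q{\left(-14,r \right)}}{294} + \frac{E{\left(4 \right)}}{-55} = \frac{-4 - 14}{294} + \frac{\frac{7}{4} + \frac{1}{12} \cdot 4}{-55} = \left(-18\right) \frac{1}{294} + \left(7 \cdot \frac{1}{4} + \frac{1}{3}\right) \left(- \frac{1}{55}\right) = - \frac{3}{49} + \left(\frac{7}{4} + \frac{1}{3}\right) \left(- \frac{1}{55}\right) = - \frac{3}{49} + \frac{25}{12} \left(- \frac{1}{55}\right) = - \frac{3}{49} - \frac{5}{132} = - \frac{641}{6468}$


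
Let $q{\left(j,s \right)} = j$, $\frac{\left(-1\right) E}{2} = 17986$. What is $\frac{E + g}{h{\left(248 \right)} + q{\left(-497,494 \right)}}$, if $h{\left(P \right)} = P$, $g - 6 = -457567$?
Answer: $\frac{164511}{83} \approx 1982.1$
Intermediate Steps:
$E = -35972$ ($E = \left(-2\right) 17986 = -35972$)
$g = -457561$ ($g = 6 - 457567 = -457561$)
$\frac{E + g}{h{\left(248 \right)} + q{\left(-497,494 \right)}} = \frac{-35972 - 457561}{248 - 497} = - \frac{493533}{-249} = \left(-493533\right) \left(- \frac{1}{249}\right) = \frac{164511}{83}$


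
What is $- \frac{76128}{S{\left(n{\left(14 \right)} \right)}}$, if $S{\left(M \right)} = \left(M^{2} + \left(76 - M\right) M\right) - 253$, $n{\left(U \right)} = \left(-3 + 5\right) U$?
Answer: $- \frac{25376}{625} \approx -40.602$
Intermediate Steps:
$n{\left(U \right)} = 2 U$
$S{\left(M \right)} = -253 + M^{2} + M \left(76 - M\right)$ ($S{\left(M \right)} = \left(M^{2} + M \left(76 - M\right)\right) - 253 = -253 + M^{2} + M \left(76 - M\right)$)
$- \frac{76128}{S{\left(n{\left(14 \right)} \right)}} = - \frac{76128}{-253 + 76 \cdot 2 \cdot 14} = - \frac{76128}{-253 + 76 \cdot 28} = - \frac{76128}{-253 + 2128} = - \frac{76128}{1875} = \left(-76128\right) \frac{1}{1875} = - \frac{25376}{625}$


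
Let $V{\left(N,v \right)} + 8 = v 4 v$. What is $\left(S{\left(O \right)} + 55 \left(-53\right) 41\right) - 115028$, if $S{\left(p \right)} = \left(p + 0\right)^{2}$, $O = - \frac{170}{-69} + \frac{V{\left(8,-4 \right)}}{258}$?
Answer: $- \frac{2064639637211}{8803089} \approx -2.3454 \cdot 10^{5}$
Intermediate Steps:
$V{\left(N,v \right)} = -8 + 4 v^{2}$ ($V{\left(N,v \right)} = -8 + v 4 v = -8 + 4 v v = -8 + 4 v^{2}$)
$O = \frac{7954}{2967}$ ($O = - \frac{170}{-69} + \frac{-8 + 4 \left(-4\right)^{2}}{258} = \left(-170\right) \left(- \frac{1}{69}\right) + \left(-8 + 4 \cdot 16\right) \frac{1}{258} = \frac{170}{69} + \left(-8 + 64\right) \frac{1}{258} = \frac{170}{69} + 56 \cdot \frac{1}{258} = \frac{170}{69} + \frac{28}{129} = \frac{7954}{2967} \approx 2.6808$)
$S{\left(p \right)} = p^{2}$
$\left(S{\left(O \right)} + 55 \left(-53\right) 41\right) - 115028 = \left(\left(\frac{7954}{2967}\right)^{2} + 55 \left(-53\right) 41\right) - 115028 = \left(\frac{63266116}{8803089} - 119515\right) - 115028 = - \frac{1052037915719}{8803089} - 115028 = - \frac{2064639637211}{8803089}$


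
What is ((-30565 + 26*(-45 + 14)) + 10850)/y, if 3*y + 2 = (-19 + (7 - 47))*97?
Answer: 61563/5725 ≈ 10.753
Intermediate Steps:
y = -5725/3 (y = -⅔ + ((-19 + (7 - 47))*97)/3 = -⅔ + ((-19 - 40)*97)/3 = -⅔ + (-59*97)/3 = -⅔ + (⅓)*(-5723) = -⅔ - 5723/3 = -5725/3 ≈ -1908.3)
((-30565 + 26*(-45 + 14)) + 10850)/y = ((-30565 + 26*(-45 + 14)) + 10850)/(-5725/3) = ((-30565 + 26*(-31)) + 10850)*(-3/5725) = ((-30565 - 806) + 10850)*(-3/5725) = (-31371 + 10850)*(-3/5725) = -20521*(-3/5725) = 61563/5725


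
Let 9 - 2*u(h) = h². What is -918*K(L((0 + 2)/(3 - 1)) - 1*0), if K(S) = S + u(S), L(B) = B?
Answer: -4590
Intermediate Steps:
u(h) = 9/2 - h²/2
K(S) = 9/2 + S - S²/2 (K(S) = S + (9/2 - S²/2) = 9/2 + S - S²/2)
-918*K(L((0 + 2)/(3 - 1)) - 1*0) = -918*(9/2 + ((0 + 2)/(3 - 1) - 1*0) - ((0 + 2)/(3 - 1) - 1*0)²/2) = -918*(9/2 + (2/2 + 0) - (2/2 + 0)²/2) = -918*(9/2 + (2*(½) + 0) - (2*(½) + 0)²/2) = -918*(9/2 + (1 + 0) - (1 + 0)²/2) = -918*(9/2 + 1 - ½*1²) = -918*(9/2 + 1 - ½*1) = -918*(9/2 + 1 - ½) = -918*5 = -4590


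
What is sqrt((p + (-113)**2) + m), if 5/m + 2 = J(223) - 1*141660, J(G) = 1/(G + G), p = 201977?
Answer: 2*sqrt(23812172708655224306)/21060417 ≈ 463.41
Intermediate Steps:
J(G) = 1/(2*G)
m = -2230/63181251 (m = 5/(-2 + ((1/2)/223 - 1*141660)) = 5/(-2 + ((1/2)*(1/223) - 141660)) = 5/(-2 + (1/446 - 141660)) = 5/(-2 - 63180359/446) = 5/(-63181251/446) = 5*(-446/63181251) = -2230/63181251 ≈ -3.5295e-5)
sqrt((p + (-113)**2) + m) = sqrt((201977 + (-113)**2) - 2230/63181251) = sqrt((201977 + 12769) - 2230/63181251) = sqrt(214746 - 2230/63181251) = sqrt(13567920925016/63181251) = 2*sqrt(23812172708655224306)/21060417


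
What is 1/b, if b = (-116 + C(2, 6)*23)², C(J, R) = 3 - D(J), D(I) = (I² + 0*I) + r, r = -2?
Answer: 1/8649 ≈ 0.00011562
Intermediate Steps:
D(I) = -2 + I² (D(I) = (I² + 0*I) - 2 = (I² + 0) - 2 = I² - 2 = -2 + I²)
C(J, R) = 5 - J² (C(J, R) = 3 - (-2 + J²) = 3 + (2 - J²) = 5 - J²)
b = 8649 (b = (-116 + (5 - 1*2²)*23)² = (-116 + (5 - 1*4)*23)² = (-116 + (5 - 4)*23)² = (-116 + 1*23)² = (-116 + 23)² = (-93)² = 8649)
1/b = 1/8649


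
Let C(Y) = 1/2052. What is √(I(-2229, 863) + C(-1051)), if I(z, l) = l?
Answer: √100939989/342 ≈ 29.377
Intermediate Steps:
C(Y) = 1/2052
√(I(-2229, 863) + C(-1051)) = √(863 + 1/2052) = √(1770877/2052) = √100939989/342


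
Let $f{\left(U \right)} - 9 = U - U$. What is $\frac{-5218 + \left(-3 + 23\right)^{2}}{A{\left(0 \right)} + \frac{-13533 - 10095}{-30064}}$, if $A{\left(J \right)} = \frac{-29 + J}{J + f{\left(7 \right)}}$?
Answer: $\frac{325908792}{164801} \approx 1977.6$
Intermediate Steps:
$f{\left(U \right)} = 9$ ($f{\left(U \right)} = 9 + \left(U - U\right) = 9 + 0 = 9$)
$A{\left(J \right)} = \frac{-29 + J}{9 + J}$ ($A{\left(J \right)} = \frac{-29 + J}{J + 9} = \frac{-29 + J}{9 + J}$)
$\frac{-5218 + \left(-3 + 23\right)^{2}}{A{\left(0 \right)} + \frac{-13533 - 10095}{-30064}} = \frac{-5218 + \left(-3 + 23\right)^{2}}{\frac{-29 + 0}{9 + 0} + \frac{-13533 - 10095}{-30064}} = \frac{-5218 + 20^{2}}{\frac{1}{9} \left(-29\right) + \left(-13533 - 10095\right) \left(- \frac{1}{30064}\right)} = \frac{-5218 + 400}{\frac{1}{9} \left(-29\right) - - \frac{5907}{7516}} = - \frac{4818}{- \frac{29}{9} + \frac{5907}{7516}} = - \frac{4818}{- \frac{164801}{67644}} = \left(-4818\right) \left(- \frac{67644}{164801}\right) = \frac{325908792}{164801}$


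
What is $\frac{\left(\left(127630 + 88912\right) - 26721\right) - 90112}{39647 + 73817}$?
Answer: $\frac{99709}{113464} \approx 0.87877$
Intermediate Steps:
$\frac{\left(\left(127630 + 88912\right) - 26721\right) - 90112}{39647 + 73817} = \frac{\left(216542 - 26721\right) - 90112}{113464} = \left(189821 - 90112\right) \frac{1}{113464} = 99709 \cdot \frac{1}{113464} = \frac{99709}{113464}$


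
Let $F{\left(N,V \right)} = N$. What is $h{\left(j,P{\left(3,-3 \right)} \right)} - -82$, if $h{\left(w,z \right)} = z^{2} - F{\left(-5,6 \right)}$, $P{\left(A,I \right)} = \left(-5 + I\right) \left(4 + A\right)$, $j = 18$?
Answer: $3223$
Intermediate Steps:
$h{\left(w,z \right)} = 5 + z^{2}$ ($h{\left(w,z \right)} = z^{2} - -5 = z^{2} + 5 = 5 + z^{2}$)
$h{\left(j,P{\left(3,-3 \right)} \right)} - -82 = \left(5 + \left(-20 - 15 + 4 \left(-3\right) + 3 \left(-3\right)\right)^{2}\right) - -82 = \left(5 + \left(-20 - 15 - 12 - 9\right)^{2}\right) + 82 = \left(5 + \left(-56\right)^{2}\right) + 82 = \left(5 + 3136\right) + 82 = 3141 + 82 = 3223$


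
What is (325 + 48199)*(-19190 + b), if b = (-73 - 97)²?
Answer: 471168040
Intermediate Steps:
b = 28900 (b = (-170)² = 28900)
(325 + 48199)*(-19190 + b) = (325 + 48199)*(-19190 + 28900) = 48524*9710 = 471168040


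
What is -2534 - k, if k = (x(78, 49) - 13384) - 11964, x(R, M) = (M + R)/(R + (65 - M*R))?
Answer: 83932833/3679 ≈ 22814.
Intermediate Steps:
x(R, M) = (M + R)/(65 + R - M*R) (x(R, M) = (M + R)/(R + (65 - M*R)) = (M + R)/(65 + R - M*R))
k = -93255419/3679 (k = ((49 + 78)/(65 + 78 - 1*49*78) - 13384) - 11964 = (127/(65 + 78 - 3822) - 13384) - 11964 = (127/(-3679) - 13384) - 11964 = (-1/3679*127 - 13384) - 11964 = (-127/3679 - 13384) - 11964 = -49239863/3679 - 11964 = -93255419/3679 ≈ -25348.)
-2534 - k = -2534 - 1*(-93255419/3679) = -2534 + 93255419/3679 = 83932833/3679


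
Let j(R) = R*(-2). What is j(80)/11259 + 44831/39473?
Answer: 498436549/444426507 ≈ 1.1215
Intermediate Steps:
j(R) = -2*R
j(80)/11259 + 44831/39473 = -2*80/11259 + 44831/39473 = -160*1/11259 + 44831*(1/39473) = -160/11259 + 44831/39473 = 498436549/444426507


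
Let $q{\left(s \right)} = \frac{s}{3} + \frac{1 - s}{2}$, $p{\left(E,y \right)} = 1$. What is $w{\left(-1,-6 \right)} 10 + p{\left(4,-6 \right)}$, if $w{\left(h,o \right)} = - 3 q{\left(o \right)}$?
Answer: $-44$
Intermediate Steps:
$q{\left(s \right)} = \frac{1}{2} - \frac{s}{6}$ ($q{\left(s \right)} = s \frac{1}{3} + \left(1 - s\right) \frac{1}{2} = \frac{s}{3} - \left(- \frac{1}{2} + \frac{s}{2}\right) = \frac{1}{2} - \frac{s}{6}$)
$w{\left(h,o \right)} = - \frac{3}{2} + \frac{o}{2}$ ($w{\left(h,o \right)} = - 3 \left(\frac{1}{2} - \frac{o}{6}\right) = - \frac{3}{2} + \frac{o}{2}$)
$w{\left(-1,-6 \right)} 10 + p{\left(4,-6 \right)} = \left(- \frac{3}{2} + \frac{1}{2} \left(-6\right)\right) 10 + 1 = \left(- \frac{3}{2} - 3\right) 10 + 1 = \left(- \frac{9}{2}\right) 10 + 1 = -45 + 1 = -44$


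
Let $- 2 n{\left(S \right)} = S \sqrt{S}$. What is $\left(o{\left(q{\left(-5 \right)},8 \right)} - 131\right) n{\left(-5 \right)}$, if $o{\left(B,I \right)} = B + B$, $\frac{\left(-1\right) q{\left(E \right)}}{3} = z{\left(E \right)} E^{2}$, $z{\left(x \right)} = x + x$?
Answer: $\frac{6845 i \sqrt{5}}{2} \approx 7652.9 i$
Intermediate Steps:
$n{\left(S \right)} = - \frac{S^{\frac{3}{2}}}{2}$ ($n{\left(S \right)} = - \frac{S \sqrt{S}}{2} = - \frac{S^{\frac{3}{2}}}{2}$)
$z{\left(x \right)} = 2 x$
$q{\left(E \right)} = - 6 E^{3}$ ($q{\left(E \right)} = - 3 \cdot 2 E E^{2} = - 3 \cdot 2 E^{3} = - 6 E^{3}$)
$o{\left(B,I \right)} = 2 B$
$\left(o{\left(q{\left(-5 \right)},8 \right)} - 131\right) n{\left(-5 \right)} = \left(2 \left(- 6 \left(-5\right)^{3}\right) - 131\right) \left(- \frac{\left(-5\right)^{\frac{3}{2}}}{2}\right) = \left(2 \left(\left(-6\right) \left(-125\right)\right) - 131\right) \left(- \frac{\left(-5\right) i \sqrt{5}}{2}\right) = \left(2 \cdot 750 - 131\right) \frac{5 i \sqrt{5}}{2} = \left(1500 - 131\right) \frac{5 i \sqrt{5}}{2} = 1369 \frac{5 i \sqrt{5}}{2} = \frac{6845 i \sqrt{5}}{2}$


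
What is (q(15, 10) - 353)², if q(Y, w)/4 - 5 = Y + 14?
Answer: 47089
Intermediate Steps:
q(Y, w) = 76 + 4*Y (q(Y, w) = 20 + 4*(Y + 14) = 20 + 4*(14 + Y) = 20 + (56 + 4*Y) = 76 + 4*Y)
(q(15, 10) - 353)² = ((76 + 4*15) - 353)² = ((76 + 60) - 353)² = (136 - 353)² = (-217)² = 47089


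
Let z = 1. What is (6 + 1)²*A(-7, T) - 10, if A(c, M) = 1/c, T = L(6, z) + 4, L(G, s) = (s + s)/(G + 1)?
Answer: -17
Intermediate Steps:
L(G, s) = 2*s/(1 + G) (L(G, s) = (2*s)/(1 + G) = 2*s/(1 + G))
T = 30/7 (T = 2*1/(1 + 6) + 4 = 2*1/7 + 4 = 2*1*(⅐) + 4 = 2/7 + 4 = 30/7 ≈ 4.2857)
(6 + 1)²*A(-7, T) - 10 = (6 + 1)²/(-7) - 10 = 7²*(-⅐) - 10 = 49*(-⅐) - 10 = -7 - 10 = -17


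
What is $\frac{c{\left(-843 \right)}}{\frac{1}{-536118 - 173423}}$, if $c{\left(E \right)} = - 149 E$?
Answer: $-89123316387$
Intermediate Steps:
$\frac{c{\left(-843 \right)}}{\frac{1}{-536118 - 173423}} = \frac{\left(-149\right) \left(-843\right)}{\frac{1}{-536118 - 173423}} = \frac{125607}{\frac{1}{-709541}} = \frac{125607}{- \frac{1}{709541}} = 125607 \left(-709541\right) = -89123316387$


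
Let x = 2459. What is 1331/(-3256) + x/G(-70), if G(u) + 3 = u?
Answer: -736697/21608 ≈ -34.094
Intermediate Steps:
G(u) = -3 + u
1331/(-3256) + x/G(-70) = 1331/(-3256) + 2459/(-3 - 70) = 1331*(-1/3256) + 2459/(-73) = -121/296 + 2459*(-1/73) = -121/296 - 2459/73 = -736697/21608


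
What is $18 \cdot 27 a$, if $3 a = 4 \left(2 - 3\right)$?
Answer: $-648$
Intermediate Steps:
$a = - \frac{4}{3}$ ($a = \frac{4 \left(2 - 3\right)}{3} = \frac{4 \left(-1\right)}{3} = \frac{1}{3} \left(-4\right) = - \frac{4}{3} \approx -1.3333$)
$18 \cdot 27 a = 18 \cdot 27 \left(- \frac{4}{3}\right) = 486 \left(- \frac{4}{3}\right) = -648$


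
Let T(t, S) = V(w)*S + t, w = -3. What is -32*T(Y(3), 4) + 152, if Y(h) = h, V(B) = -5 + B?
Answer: 1080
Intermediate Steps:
T(t, S) = t - 8*S (T(t, S) = (-5 - 3)*S + t = -8*S + t = t - 8*S)
-32*T(Y(3), 4) + 152 = -32*(3 - 8*4) + 152 = -32*(3 - 32) + 152 = -32*(-29) + 152 = 928 + 152 = 1080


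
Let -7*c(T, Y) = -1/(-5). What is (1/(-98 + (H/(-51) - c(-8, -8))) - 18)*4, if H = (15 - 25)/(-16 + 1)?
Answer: -37800324/524707 ≈ -72.041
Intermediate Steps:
c(T, Y) = -1/35 (c(T, Y) = -(-1)/(7*(-5)) = -(-1)*(-1)/(7*5) = -⅐*⅕ = -1/35)
H = ⅔ (H = -10/(-15) = -10*(-1/15) = ⅔ ≈ 0.66667)
(1/(-98 + (H/(-51) - c(-8, -8))) - 18)*4 = (1/(-98 + ((⅔)/(-51) - 1*(-1/35))) - 18)*4 = (1/(-98 + ((⅔)*(-1/51) + 1/35)) - 18)*4 = (1/(-98 + (-2/153 + 1/35)) - 18)*4 = (1/(-98 + 83/5355) - 18)*4 = (1/(-524707/5355) - 18)*4 = (-5355/524707 - 18)*4 = -9450081/524707*4 = -37800324/524707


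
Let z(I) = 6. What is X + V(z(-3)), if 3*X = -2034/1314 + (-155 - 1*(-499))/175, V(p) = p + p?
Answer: 155079/12775 ≈ 12.139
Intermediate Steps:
V(p) = 2*p
X = 1779/12775 (X = (-2034/1314 + (-155 - 1*(-499))/175)/3 = (-2034*1/1314 + (-155 + 499)*(1/175))/3 = (-113/73 + 344*(1/175))/3 = (-113/73 + 344/175)/3 = (⅓)*(5337/12775) = 1779/12775 ≈ 0.13926)
X + V(z(-3)) = 1779/12775 + 2*6 = 1779/12775 + 12 = 155079/12775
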